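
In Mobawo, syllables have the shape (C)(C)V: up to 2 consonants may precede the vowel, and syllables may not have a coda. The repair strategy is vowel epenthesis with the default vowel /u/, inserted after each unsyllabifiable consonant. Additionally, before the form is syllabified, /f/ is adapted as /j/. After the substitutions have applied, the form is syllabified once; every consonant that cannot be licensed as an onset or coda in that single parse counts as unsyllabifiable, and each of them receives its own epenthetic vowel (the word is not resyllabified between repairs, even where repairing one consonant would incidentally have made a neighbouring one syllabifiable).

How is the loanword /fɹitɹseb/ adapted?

jɹituɹsebu

Substitution: /f/ → /j/, giving /jɹitɹseb/.
The consonants /t/, /b/ cannot be parsed into a legal (C)(C)V syllable (no codas are permitted; onsets may contain at most 2 consonants).
Inserting the epenthetic vowel yields /t/ → /tu/, /b/ → /bu/.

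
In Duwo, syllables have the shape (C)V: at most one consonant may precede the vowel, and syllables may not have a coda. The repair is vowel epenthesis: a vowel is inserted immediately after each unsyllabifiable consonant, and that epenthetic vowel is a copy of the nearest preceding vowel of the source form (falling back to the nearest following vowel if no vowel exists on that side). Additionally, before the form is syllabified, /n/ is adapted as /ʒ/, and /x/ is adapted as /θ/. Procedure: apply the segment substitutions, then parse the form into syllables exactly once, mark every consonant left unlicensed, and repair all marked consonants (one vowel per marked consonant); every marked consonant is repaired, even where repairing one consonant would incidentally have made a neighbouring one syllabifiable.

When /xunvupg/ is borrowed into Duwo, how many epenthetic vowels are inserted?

After substitution the input is /θuʒvupg/.
The unsyllabifiable consonants are /ʒ/, /p/, /g/; each receives one epenthetic vowel.

3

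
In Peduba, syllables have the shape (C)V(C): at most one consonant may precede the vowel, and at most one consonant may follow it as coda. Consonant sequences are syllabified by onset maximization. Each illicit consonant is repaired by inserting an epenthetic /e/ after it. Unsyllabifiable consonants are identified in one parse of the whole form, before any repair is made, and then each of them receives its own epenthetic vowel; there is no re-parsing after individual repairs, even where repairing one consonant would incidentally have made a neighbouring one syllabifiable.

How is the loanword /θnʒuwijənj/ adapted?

Under (C)V(C), the unsyllabifiable consonants are /θ/, /n/, /j/ (at most one coda consonant is licensed; onsets are limited to one consonant).
Epenthesis after each stranded consonant: /θ/ → /θe/, /n/ → /ne/, /j/ → /je/.

θeneʒuwijənje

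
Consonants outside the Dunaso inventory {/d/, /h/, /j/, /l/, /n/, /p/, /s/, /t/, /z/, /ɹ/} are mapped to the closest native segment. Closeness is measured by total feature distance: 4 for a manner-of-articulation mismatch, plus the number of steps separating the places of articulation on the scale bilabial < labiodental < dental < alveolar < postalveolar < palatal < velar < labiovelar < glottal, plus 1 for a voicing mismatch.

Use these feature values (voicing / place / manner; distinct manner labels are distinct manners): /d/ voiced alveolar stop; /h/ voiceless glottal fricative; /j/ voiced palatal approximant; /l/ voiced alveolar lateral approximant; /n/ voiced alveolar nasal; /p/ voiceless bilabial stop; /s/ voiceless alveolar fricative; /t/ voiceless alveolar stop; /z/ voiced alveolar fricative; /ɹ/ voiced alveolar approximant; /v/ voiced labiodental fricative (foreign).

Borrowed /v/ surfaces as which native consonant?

z

/z/ is closest: same manner (fricative), place distance 2 (labiodental→alveolar), same voicing; total 2. Next closest is /s/ at distance 3.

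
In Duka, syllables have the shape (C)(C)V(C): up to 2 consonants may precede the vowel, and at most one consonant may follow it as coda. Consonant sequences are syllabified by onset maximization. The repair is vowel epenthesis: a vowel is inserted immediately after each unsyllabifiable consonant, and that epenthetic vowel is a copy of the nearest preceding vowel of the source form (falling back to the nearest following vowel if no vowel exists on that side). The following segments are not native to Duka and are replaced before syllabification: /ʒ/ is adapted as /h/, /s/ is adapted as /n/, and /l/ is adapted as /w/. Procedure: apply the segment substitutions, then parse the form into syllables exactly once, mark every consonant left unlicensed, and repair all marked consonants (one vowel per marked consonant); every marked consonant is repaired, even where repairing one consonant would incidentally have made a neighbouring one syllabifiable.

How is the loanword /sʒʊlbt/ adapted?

Substitution: /s/ → /n/, /ʒ/ → /h/, /l/ → /w/, giving /nhʊwbt/.
The consonants /b/, /t/ cannot be parsed into a legal (C)(C)V(C) syllable (at most one coda consonant is licensed; onsets may contain at most 2 consonants).
Each unlicensed consonant becomes the onset of a new syllable: /b/ → /bʊ/, /t/ → /tʊ/.

nhʊwbʊtʊ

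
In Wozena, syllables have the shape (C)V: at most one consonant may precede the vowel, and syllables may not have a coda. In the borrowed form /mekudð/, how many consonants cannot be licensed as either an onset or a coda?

2

Under (C)V, the unsyllabifiable consonants are /d/, /ð/ (no codas are permitted; onsets are limited to one consonant).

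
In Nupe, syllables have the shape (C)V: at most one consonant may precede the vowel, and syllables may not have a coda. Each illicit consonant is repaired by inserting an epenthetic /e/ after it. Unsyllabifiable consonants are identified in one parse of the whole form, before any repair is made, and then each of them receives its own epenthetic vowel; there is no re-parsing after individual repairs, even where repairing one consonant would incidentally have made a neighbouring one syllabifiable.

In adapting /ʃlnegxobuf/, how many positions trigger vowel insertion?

4

The unsyllabifiable consonants are /ʃ/, /l/, /g/, /f/; each receives one epenthetic vowel.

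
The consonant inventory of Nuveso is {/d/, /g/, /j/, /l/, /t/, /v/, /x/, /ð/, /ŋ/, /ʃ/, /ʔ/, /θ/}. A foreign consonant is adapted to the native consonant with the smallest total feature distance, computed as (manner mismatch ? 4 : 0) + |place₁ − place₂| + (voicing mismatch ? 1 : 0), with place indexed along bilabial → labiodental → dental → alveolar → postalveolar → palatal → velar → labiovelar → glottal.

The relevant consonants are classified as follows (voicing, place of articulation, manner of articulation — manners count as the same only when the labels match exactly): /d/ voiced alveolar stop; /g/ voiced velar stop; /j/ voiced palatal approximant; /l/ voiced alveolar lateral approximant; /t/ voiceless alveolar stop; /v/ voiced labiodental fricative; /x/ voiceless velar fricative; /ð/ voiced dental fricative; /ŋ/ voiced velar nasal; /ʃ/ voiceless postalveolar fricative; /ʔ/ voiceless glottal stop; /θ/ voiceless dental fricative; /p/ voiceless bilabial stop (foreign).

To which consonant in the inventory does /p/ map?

t

/t/ is closest: same manner (stop), place distance 3 (bilabial→alveolar), same voicing; total 3. Next closest is /d/ at distance 4.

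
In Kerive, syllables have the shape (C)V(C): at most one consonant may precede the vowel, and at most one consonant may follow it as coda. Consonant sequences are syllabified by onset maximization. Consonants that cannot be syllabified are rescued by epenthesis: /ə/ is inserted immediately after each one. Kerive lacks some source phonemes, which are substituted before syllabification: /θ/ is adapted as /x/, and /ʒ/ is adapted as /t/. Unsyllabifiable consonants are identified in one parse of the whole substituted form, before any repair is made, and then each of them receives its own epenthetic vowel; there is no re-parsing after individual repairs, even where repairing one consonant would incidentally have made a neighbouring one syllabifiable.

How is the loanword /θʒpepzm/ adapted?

xətəpepzəmə

Substitution: /θ/ → /x/, /ʒ/ → /t/, giving /xtpepzm/.
The consonants /x/, /t/, /z/, /m/ cannot be parsed into a legal (C)V(C) syllable (at most one coda consonant is licensed; onsets are limited to one consonant).
Epenthesis after each stranded consonant: /x/ → /xə/, /t/ → /tə/, /z/ → /zə/, /m/ → /mə/.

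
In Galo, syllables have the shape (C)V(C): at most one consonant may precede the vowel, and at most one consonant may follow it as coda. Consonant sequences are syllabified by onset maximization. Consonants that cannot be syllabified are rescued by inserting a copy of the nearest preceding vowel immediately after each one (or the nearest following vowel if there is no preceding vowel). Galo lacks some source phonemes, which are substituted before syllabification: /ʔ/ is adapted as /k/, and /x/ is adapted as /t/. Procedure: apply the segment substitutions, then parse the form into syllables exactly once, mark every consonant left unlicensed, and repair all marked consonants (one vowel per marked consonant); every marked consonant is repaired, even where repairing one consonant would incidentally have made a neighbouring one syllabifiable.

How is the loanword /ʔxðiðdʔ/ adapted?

kitiðiðdiki

Substitution: /ʔ/ → /k/, /x/ → /t/, giving /ktðiðdk/.
Syllabifying with onset maximization leaves /k/, /t/, /d/, /k/ stranded (at most one coda consonant is licensed; onsets are limited to one consonant).
Inserting the epenthetic vowel yields /k/ → /ki/, /t/ → /ti/, /d/ → /di/, /k/ → /ki/.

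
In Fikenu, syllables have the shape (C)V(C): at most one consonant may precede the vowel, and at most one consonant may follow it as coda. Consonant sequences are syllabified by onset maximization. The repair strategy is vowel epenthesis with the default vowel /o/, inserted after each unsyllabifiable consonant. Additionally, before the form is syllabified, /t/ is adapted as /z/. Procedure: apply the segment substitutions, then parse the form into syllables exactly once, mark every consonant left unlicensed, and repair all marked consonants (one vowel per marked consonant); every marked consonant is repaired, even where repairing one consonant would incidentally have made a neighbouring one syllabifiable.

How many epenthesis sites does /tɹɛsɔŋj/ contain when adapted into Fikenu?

After substitution the input is /zɹɛsɔŋj/.
The unsyllabifiable consonants are /z/, /j/; each receives one epenthetic vowel.

2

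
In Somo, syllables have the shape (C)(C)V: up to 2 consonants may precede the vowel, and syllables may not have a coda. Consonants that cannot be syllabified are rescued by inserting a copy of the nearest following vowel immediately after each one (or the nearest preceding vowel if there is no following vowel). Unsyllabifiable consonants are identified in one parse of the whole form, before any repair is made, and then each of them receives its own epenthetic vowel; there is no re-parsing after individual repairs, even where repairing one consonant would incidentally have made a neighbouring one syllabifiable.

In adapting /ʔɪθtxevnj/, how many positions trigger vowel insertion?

The unsyllabifiable consonants are /θ/, /v/, /n/, /j/; each receives one epenthetic vowel.

4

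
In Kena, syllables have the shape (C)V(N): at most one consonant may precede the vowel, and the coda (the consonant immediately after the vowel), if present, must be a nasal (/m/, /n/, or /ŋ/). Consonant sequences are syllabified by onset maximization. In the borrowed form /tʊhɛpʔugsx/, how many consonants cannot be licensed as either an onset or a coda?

4

The consonants /p/, /g/, /s/, /x/ cannot be parsed into a legal (C)V(N) syllable (only a nasal (/m/, /n/, or /ŋ/) is licensed in coda position; onsets are limited to one consonant).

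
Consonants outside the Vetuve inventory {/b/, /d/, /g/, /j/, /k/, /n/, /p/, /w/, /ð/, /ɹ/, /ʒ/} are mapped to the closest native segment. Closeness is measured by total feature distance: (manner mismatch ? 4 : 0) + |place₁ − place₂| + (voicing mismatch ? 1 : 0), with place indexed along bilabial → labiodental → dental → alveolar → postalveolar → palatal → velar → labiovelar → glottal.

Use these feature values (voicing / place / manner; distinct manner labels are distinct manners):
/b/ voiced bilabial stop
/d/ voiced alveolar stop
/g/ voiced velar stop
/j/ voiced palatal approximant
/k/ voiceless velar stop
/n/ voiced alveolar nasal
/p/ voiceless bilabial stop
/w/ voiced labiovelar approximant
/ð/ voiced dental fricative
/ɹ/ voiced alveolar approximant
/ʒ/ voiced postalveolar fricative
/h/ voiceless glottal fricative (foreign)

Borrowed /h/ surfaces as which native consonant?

ʒ

/ʒ/ is closest: same manner (fricative), place distance 4 (glottal→postalveolar), voicing differs (+1); total 5. Next closest is /k/ at distance 6.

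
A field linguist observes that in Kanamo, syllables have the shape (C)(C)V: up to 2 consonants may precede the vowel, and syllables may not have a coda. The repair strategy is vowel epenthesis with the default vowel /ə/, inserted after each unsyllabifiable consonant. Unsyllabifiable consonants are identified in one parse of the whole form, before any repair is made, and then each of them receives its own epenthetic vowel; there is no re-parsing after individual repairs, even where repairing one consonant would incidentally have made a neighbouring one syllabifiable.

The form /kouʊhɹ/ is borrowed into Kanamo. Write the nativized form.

Syllabifying with onset maximization leaves /h/, /ɹ/ stranded (no codas are permitted; onsets may contain at most 2 consonants).
Epenthesis after each stranded consonant: /h/ → /hə/, /ɹ/ → /ɹə/.

kouʊhəɹə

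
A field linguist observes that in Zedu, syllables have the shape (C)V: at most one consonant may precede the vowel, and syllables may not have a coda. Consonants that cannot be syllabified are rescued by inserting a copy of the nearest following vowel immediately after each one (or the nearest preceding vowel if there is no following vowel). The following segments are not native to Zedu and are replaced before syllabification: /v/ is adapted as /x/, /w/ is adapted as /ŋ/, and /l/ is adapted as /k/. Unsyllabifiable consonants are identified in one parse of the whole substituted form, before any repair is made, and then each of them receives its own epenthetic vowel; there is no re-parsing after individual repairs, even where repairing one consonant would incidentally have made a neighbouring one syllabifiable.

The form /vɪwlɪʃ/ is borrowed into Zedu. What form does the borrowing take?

xɪŋɪkɪʃɪ

Substitution: /v/ → /x/, /w/ → /ŋ/, /l/ → /k/, giving /xɪŋkɪʃ/.
Syllabifying with onset maximization leaves /ŋ/, /ʃ/ stranded (no codas are permitted; onsets are limited to one consonant).
Each unlicensed consonant becomes the onset of a new syllable: /ŋ/ → /ŋɪ/, /ʃ/ → /ʃɪ/.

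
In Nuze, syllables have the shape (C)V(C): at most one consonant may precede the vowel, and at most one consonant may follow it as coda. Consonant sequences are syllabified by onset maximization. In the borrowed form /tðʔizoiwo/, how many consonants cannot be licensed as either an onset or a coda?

Syllabifying with onset maximization leaves /t/, /ð/ stranded (at most one coda consonant is licensed; onsets are limited to one consonant).

2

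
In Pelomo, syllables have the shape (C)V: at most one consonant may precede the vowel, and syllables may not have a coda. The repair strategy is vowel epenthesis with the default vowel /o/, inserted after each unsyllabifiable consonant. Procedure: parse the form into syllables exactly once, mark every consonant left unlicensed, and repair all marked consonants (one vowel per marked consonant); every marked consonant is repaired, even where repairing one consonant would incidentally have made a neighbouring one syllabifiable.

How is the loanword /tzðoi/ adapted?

The consonants /t/, /z/ cannot be parsed into a legal (C)V syllable (no codas are permitted; onsets are limited to one consonant).
Inserting the epenthetic vowel yields /t/ → /to/, /z/ → /zo/.

tozoðoi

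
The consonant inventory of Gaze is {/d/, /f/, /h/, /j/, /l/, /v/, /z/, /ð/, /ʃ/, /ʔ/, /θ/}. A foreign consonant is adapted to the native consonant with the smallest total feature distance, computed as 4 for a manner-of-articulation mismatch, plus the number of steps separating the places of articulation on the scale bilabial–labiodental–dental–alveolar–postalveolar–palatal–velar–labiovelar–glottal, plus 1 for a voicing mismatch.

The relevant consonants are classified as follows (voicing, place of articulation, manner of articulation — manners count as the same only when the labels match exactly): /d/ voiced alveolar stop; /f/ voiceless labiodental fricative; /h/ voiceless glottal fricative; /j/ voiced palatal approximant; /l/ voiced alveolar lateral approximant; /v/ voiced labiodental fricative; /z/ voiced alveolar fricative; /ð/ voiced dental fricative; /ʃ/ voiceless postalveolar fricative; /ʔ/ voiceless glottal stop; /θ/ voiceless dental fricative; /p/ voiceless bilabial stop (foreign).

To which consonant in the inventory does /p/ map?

/d/ is closest: same manner (stop), place distance 3 (bilabial→alveolar), voicing differs (+1); total 4. Next closest is /f/ at distance 5.

d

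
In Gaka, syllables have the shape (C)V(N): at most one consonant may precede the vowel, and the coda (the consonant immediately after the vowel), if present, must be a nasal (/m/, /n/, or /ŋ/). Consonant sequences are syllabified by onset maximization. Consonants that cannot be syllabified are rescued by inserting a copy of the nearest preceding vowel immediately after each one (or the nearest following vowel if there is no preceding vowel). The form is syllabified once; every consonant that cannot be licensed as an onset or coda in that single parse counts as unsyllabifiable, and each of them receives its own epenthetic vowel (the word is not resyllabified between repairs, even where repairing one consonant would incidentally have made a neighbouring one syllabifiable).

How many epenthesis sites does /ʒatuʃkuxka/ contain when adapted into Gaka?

The unsyllabifiable consonants are /ʃ/, /x/; each receives one epenthetic vowel.

2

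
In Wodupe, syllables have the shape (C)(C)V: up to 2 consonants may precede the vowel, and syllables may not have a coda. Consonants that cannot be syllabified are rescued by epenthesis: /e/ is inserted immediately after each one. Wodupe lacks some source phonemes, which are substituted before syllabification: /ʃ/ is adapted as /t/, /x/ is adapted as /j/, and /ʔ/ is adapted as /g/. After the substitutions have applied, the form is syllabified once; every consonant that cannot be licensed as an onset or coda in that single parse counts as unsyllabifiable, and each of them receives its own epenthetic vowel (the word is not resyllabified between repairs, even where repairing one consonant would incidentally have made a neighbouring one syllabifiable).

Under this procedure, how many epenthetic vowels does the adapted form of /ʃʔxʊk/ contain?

2

After substitution the input is /tgjʊk/.
The unsyllabifiable consonants are /t/, /k/; each receives one epenthetic vowel.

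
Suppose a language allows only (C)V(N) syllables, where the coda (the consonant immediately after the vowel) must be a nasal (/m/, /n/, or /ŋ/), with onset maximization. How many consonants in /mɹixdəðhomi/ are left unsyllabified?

The consonants /m/, /x/, /ð/ cannot be parsed into a legal (C)V(N) syllable (only a nasal (/m/, /n/, or /ŋ/) is licensed in coda position; onsets are limited to one consonant).

3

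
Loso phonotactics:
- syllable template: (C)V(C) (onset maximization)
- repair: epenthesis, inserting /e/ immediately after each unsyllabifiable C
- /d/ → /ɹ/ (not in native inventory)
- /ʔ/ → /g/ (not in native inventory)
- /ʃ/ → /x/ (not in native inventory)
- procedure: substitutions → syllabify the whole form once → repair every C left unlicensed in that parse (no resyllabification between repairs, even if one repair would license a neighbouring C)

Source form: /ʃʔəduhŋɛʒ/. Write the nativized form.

xegəɹuhŋɛʒ

Substitution: /ʃ/ → /x/, /ʔ/ → /g/, /d/ → /ɹ/, giving /xgəɹuhŋɛʒ/.
The consonants /x/ cannot be parsed into a legal (C)V(C) syllable (at most one coda consonant is licensed; onsets are limited to one consonant).
Inserting the epenthetic vowel yields /x/ → /xe/.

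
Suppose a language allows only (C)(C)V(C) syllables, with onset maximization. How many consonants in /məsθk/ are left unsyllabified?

Under (C)(C)V(C), the unsyllabifiable consonants are /θ/, /k/ (at most one coda consonant is licensed; onsets may contain at most 2 consonants).

2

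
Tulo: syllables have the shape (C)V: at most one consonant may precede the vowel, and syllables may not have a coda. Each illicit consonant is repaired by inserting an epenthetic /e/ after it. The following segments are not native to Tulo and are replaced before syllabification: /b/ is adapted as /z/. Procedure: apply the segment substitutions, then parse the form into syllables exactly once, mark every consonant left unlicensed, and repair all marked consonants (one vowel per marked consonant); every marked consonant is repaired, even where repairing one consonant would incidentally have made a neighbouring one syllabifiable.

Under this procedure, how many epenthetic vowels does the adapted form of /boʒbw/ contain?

3

After substitution the input is /zoʒzw/.
The unsyllabifiable consonants are /ʒ/, /z/, /w/; each receives one epenthetic vowel.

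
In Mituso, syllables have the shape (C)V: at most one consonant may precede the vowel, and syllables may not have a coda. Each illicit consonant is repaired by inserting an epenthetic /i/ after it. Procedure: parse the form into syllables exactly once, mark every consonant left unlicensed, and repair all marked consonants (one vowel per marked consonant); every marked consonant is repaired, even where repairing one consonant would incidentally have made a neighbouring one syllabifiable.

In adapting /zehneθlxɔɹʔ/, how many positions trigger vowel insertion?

The unsyllabifiable consonants are /h/, /θ/, /l/, /ɹ/, /ʔ/; each receives one epenthetic vowel.

5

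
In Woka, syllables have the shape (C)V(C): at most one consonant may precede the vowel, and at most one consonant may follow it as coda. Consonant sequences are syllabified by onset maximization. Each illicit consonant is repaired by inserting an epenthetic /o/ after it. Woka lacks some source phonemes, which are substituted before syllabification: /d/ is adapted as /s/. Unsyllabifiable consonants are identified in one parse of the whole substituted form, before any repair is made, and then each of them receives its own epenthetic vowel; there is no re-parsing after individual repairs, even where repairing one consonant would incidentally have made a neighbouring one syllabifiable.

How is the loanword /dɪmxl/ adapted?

sɪmxolo

Substitution: /d/ → /s/, giving /sɪmxl/.
The consonants /x/, /l/ cannot be parsed into a legal (C)V(C) syllable (at most one coda consonant is licensed; onsets are limited to one consonant).
Inserting the epenthetic vowel yields /x/ → /xo/, /l/ → /lo/.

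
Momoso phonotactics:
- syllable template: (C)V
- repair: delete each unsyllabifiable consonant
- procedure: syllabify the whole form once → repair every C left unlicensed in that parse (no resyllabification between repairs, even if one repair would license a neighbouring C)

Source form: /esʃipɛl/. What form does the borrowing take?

eʃipɛ

Under (C)V, the unsyllabifiable consonants are /s/, /l/ (no codas are permitted; onsets are limited to one consonant).
Each unlicensed consonant is deleted: /s/, /l/.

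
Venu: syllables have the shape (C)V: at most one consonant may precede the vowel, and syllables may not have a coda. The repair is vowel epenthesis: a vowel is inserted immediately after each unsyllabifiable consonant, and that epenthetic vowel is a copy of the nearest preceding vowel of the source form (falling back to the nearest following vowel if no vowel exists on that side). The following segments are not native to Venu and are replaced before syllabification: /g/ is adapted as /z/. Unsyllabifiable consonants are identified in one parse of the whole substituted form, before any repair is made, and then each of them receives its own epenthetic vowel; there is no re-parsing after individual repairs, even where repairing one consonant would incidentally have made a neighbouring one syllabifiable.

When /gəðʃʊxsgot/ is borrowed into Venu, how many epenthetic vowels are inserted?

After substitution the input is /zəðʃʊxszot/.
The unsyllabifiable consonants are /ð/, /x/, /s/, /t/; each receives one epenthetic vowel.

4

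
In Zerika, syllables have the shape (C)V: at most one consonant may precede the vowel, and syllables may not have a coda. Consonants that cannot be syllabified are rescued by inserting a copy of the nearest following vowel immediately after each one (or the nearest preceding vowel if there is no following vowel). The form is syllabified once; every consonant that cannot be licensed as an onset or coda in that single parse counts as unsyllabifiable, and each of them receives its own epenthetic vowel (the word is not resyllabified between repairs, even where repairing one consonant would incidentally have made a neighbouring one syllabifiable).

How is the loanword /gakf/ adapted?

Syllabifying with onset maximization leaves /k/, /f/ stranded (no codas are permitted; onsets are limited to one consonant).
Each unlicensed consonant becomes the onset of a new syllable: /k/ → /ka/, /f/ → /fa/.

gakafa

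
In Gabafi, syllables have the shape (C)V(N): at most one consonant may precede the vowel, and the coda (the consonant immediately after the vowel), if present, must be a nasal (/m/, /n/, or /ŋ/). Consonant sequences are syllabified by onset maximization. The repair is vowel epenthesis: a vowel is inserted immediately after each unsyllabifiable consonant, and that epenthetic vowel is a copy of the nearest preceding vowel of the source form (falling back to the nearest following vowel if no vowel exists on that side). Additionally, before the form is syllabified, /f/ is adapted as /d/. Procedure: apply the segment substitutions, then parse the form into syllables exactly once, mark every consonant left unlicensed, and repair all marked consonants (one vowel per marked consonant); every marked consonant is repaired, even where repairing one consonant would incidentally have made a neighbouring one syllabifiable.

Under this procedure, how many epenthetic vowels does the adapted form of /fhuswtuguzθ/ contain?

5

After substitution the input is /dhuswtuguzθ/.
The unsyllabifiable consonants are /d/, /s/, /w/, /z/, /θ/; each receives one epenthetic vowel.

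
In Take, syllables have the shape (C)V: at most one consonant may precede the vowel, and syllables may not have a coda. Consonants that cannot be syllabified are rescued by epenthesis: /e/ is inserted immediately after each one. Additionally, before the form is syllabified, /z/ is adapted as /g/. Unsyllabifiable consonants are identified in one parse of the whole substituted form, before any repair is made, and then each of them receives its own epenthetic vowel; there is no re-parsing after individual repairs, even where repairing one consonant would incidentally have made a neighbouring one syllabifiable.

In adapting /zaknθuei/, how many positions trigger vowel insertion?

After substitution the input is /gaknθuei/.
The unsyllabifiable consonants are /k/, /n/; each receives one epenthetic vowel.

2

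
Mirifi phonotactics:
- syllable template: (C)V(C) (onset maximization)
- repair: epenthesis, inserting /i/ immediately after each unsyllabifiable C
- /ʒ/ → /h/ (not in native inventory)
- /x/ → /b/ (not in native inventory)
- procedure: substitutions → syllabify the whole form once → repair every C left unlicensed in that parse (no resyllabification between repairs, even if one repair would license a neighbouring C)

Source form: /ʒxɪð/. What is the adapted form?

hibɪð

Substitution: /ʒ/ → /h/, /x/ → /b/, giving /hbɪð/.
Syllabifying with onset maximization leaves /h/ stranded (at most one coda consonant is licensed; onsets are limited to one consonant).
Epenthesis after each stranded consonant: /h/ → /hi/.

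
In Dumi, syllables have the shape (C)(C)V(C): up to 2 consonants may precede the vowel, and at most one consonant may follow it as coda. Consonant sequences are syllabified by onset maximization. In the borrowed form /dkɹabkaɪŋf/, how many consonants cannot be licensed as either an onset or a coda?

2

Under (C)(C)V(C), the unsyllabifiable consonants are /d/, /f/ (at most one coda consonant is licensed; onsets may contain at most 2 consonants).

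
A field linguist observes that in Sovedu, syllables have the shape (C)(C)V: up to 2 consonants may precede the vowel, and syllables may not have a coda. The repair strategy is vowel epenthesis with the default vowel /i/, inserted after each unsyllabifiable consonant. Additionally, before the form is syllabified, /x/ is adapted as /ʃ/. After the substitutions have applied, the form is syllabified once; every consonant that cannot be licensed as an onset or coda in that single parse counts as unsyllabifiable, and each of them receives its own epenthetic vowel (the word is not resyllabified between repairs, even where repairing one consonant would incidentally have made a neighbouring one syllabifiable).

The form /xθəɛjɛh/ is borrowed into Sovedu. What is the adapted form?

Substitution: /x/ → /ʃ/, giving /ʃθəɛjɛh/.
The consonants /h/ cannot be parsed into a legal (C)(C)V syllable (no codas are permitted; onsets may contain at most 2 consonants).
Epenthesis after each stranded consonant: /h/ → /hi/.

ʃθəɛjɛhi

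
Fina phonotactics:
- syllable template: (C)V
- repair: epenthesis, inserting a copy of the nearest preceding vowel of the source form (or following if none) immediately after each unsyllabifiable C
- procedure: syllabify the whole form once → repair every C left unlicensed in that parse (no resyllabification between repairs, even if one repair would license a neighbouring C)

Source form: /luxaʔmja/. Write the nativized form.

luxaʔamaja

Syllabifying with onset maximization leaves /ʔ/, /m/ stranded (no codas are permitted; onsets are limited to one consonant).
Epenthesis after each stranded consonant: /ʔ/ → /ʔa/, /m/ → /ma/.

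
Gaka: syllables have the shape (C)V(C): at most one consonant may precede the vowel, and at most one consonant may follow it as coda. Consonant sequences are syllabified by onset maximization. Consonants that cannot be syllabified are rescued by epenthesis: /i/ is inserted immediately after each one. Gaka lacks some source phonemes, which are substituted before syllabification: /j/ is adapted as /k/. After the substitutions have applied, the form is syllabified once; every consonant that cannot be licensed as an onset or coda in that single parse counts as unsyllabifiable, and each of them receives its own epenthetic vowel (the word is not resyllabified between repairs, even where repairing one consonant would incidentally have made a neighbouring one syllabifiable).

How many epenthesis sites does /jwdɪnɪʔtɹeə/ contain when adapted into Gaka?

3

After substitution the input is /kwdɪnɪʔtɹeə/.
The unsyllabifiable consonants are /k/, /w/, /t/; each receives one epenthetic vowel.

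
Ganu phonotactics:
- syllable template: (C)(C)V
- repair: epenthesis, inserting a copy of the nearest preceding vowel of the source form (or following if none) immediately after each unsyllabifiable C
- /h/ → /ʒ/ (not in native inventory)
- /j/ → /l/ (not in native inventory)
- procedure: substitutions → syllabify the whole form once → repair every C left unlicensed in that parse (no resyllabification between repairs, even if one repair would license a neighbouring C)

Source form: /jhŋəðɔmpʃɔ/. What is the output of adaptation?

Substitution: /j/ → /l/, /h/ → /ʒ/, giving /lʒŋəðɔmpʃɔ/.
The consonants /l/, /m/ cannot be parsed into a legal (C)(C)V syllable (no codas are permitted; onsets may contain at most 2 consonants).
Epenthesis after each stranded consonant: /l/ → /lə/, /m/ → /mɔ/.

ləʒŋəðɔmɔpʃɔ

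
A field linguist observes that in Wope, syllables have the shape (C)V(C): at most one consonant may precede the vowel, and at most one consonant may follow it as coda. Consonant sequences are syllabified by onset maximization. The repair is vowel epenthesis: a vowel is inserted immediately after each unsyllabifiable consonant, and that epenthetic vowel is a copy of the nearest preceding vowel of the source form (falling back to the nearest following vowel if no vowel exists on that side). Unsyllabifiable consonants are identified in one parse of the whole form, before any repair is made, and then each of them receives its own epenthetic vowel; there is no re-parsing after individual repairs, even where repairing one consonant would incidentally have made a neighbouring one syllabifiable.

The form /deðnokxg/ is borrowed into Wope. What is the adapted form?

Syllabifying with onset maximization leaves /x/, /g/ stranded (at most one coda consonant is licensed; onsets are limited to one consonant).
Inserting the epenthetic vowel yields /x/ → /xo/, /g/ → /go/.

deðnokxogo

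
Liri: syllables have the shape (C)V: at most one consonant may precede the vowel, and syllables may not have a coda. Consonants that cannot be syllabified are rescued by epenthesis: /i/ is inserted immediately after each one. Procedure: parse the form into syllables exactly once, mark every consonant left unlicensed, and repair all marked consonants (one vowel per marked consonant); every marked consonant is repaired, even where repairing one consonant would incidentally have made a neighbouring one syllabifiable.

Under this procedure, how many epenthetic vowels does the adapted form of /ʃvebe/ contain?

The unsyllabifiable consonants are /ʃ/; each receives one epenthetic vowel.

1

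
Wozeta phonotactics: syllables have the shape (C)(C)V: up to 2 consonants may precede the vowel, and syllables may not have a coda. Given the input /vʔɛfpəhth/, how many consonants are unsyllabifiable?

3

The consonants /h/, /t/, /h/ cannot be parsed into a legal (C)(C)V syllable (no codas are permitted; onsets may contain at most 2 consonants).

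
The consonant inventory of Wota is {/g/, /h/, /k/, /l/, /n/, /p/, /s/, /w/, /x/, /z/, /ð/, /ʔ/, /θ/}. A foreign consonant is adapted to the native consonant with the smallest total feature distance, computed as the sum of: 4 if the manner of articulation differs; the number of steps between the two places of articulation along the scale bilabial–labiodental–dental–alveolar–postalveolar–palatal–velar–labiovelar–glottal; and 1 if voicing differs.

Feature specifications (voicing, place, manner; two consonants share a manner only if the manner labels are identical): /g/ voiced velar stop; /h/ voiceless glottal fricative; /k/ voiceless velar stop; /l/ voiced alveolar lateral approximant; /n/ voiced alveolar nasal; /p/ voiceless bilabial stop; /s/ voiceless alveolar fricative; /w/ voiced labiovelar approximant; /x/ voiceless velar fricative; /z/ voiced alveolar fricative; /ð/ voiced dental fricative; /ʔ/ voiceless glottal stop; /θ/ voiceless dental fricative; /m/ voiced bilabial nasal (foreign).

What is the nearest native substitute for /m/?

/n/ is closest: same manner (nasal), place distance 3 (bilabial→alveolar), same voicing; total 3. Next closest is /p/ at distance 5.

n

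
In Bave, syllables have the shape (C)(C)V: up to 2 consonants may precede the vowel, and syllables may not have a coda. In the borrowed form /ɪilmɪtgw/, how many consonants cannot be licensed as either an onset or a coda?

The consonants /t/, /g/, /w/ cannot be parsed into a legal (C)(C)V syllable (no codas are permitted; onsets may contain at most 2 consonants).

3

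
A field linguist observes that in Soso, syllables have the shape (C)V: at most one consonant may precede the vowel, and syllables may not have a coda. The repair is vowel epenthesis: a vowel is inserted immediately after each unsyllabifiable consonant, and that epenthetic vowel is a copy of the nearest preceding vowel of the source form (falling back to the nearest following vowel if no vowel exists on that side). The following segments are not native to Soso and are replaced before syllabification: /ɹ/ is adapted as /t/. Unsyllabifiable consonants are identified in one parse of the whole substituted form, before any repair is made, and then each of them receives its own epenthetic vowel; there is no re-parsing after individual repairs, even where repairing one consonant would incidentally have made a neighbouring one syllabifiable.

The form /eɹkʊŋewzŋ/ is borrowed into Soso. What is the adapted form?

etekʊŋewezeŋe

Substitution: /ɹ/ → /t/, giving /etkʊŋewzŋ/.
The consonants /t/, /w/, /z/, /ŋ/ cannot be parsed into a legal (C)V syllable (no codas are permitted; onsets are limited to one consonant).
Inserting the epenthetic vowel yields /t/ → /te/, /w/ → /we/, /z/ → /ze/, /ŋ/ → /ŋe/.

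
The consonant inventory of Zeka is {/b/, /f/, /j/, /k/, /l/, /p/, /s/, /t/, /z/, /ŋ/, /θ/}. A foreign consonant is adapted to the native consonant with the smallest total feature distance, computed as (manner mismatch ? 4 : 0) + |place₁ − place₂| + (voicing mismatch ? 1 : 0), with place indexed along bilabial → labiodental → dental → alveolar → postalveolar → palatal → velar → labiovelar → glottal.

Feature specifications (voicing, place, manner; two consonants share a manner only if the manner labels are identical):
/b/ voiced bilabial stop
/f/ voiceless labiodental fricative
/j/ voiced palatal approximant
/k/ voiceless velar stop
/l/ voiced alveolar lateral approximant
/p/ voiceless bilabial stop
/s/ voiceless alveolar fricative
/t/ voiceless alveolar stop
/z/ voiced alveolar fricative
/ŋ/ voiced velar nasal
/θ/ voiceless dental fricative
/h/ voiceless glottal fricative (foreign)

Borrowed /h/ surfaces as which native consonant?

/s/ is closest: same manner (fricative), place distance 5 (glottal→alveolar), same voicing; total 5. Next closest is /k/ at distance 6.

s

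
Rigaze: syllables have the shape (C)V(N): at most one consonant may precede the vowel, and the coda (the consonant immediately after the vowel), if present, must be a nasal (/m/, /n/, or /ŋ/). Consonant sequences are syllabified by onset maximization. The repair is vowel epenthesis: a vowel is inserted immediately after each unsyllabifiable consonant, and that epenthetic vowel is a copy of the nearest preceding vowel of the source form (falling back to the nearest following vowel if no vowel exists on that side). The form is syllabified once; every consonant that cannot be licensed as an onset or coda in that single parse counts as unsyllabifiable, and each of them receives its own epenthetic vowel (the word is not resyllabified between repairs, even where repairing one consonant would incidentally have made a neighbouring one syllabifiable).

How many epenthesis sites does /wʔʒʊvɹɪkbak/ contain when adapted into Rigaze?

5

The unsyllabifiable consonants are /w/, /ʔ/, /v/, /k/, /k/; each receives one epenthetic vowel.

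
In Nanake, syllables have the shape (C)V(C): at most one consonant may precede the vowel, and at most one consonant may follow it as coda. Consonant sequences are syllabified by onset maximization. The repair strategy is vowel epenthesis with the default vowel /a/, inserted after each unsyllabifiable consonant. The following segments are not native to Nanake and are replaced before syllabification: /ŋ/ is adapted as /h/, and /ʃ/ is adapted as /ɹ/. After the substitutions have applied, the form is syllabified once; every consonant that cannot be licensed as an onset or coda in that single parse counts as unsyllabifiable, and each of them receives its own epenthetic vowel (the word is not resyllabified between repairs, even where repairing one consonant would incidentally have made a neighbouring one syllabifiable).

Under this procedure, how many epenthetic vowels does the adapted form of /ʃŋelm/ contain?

2

After substitution the input is /ɹhelm/.
The unsyllabifiable consonants are /ɹ/, /m/; each receives one epenthetic vowel.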